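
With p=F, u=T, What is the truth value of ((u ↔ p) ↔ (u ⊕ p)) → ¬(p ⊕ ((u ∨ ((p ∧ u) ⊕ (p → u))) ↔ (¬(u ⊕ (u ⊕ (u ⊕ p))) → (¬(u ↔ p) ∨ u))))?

u ↔ p = T ↔ F = F
u ⊕ p = T ⊕ F = T
(u ↔ p) ↔ (u ⊕ p) = F ↔ T = F
p ∧ u = F ∧ T = F
p → u = F → T = T
(p ∧ u) ⊕ (p → u) = F ⊕ T = T
u ∨ ((p ∧ u) ⊕ (p → u)) = T ∨ T = T
u ⊕ p = T ⊕ F = T
u ⊕ (u ⊕ p) = T ⊕ T = F
u ⊕ (u ⊕ (u ⊕ p)) = T ⊕ F = T
¬(u ⊕ (u ⊕ (u ⊕ p))) = ¬T = F
u ↔ p = T ↔ F = F
¬(u ↔ p) = ¬F = T
¬(u ↔ p) ∨ u = T ∨ T = T
¬(u ⊕ (u ⊕ (u ⊕ p))) → (¬(u ↔ p) ∨ u) = F → T = T
(u ∨ ((p ∧ u) ⊕ (p → u))) ↔ (¬(u ⊕ (u ⊕ (u ⊕ p))) → (¬(u ↔ p) ∨ u)) = T ↔ T = T
p ⊕ ((u ∨ ((p ∧ u) ⊕ (p → u))) ↔ (¬(u ⊕ (u ⊕ (u ⊕ p))) → (¬(u ↔ p) ∨ u))) = F ⊕ T = T
¬(p ⊕ ((u ∨ ((p ∧ u) ⊕ (p → u))) ↔ (¬(u ⊕ (u ⊕ (u ⊕ p))) → (¬(u ↔ p) ∨ u)))) = ¬T = F
((u ↔ p) ↔ (u ⊕ p)) → ¬(p ⊕ ((u ∨ ((p ∧ u) ⊕ (p → u))) ↔ (¬(u ⊕ (u ⊕ (u ⊕ p))) → (¬(u ↔ p) ∨ u)))) = F → F = T

T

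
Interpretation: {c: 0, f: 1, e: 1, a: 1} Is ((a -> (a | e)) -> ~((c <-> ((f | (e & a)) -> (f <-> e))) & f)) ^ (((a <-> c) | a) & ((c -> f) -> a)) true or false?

a | e = 1 | 1 = 1
a -> (a | e) = 1 -> 1 = 1
e & a = 1 & 1 = 1
f | (e & a) = 1 | 1 = 1
f <-> e = 1 <-> 1 = 1
(f | (e & a)) -> (f <-> e) = 1 -> 1 = 1
c <-> ((f | (e & a)) -> (f <-> e)) = 0 <-> 1 = 0
(c <-> ((f | (e & a)) -> (f <-> e))) & f = 0 & 1 = 0
~((c <-> ((f | (e & a)) -> (f <-> e))) & f) = ~0 = 1
(a -> (a | e)) -> ~((c <-> ((f | (e & a)) -> (f <-> e))) & f) = 1 -> 1 = 1
a <-> c = 1 <-> 0 = 0
(a <-> c) | a = 0 | 1 = 1
c -> f = 0 -> 1 = 1
(c -> f) -> a = 1 -> 1 = 1
((a <-> c) | a) & ((c -> f) -> a) = 1 & 1 = 1
((a -> (a | e)) -> ~((c <-> ((f | (e & a)) -> (f <-> e))) & f)) ^ (((a <-> c) | a) & ((c -> f) -> a)) = 1 ^ 1 = 0

0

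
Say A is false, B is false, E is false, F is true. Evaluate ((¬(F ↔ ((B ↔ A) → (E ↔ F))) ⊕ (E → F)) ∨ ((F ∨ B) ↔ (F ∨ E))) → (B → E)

Substituting A=False, B=False, E=False, F=True:
B ↔ A = False ↔ False = True
E ↔ F = False ↔ True = False
(B ↔ A) → (E ↔ F) = True → False = False
F ↔ ((B ↔ A) → (E ↔ F)) = True ↔ False = False
¬(F ↔ ((B ↔ A) → (E ↔ F))) = ¬False = True
E → F = False → True = True
¬(F ↔ ((B ↔ A) → (E ↔ F))) ⊕ (E → F) = True ⊕ True = False
F ∨ B = True ∨ False = True
F ∨ E = True ∨ False = True
(F ∨ B) ↔ (F ∨ E) = True ↔ True = True
(¬(F ↔ ((B ↔ A) → (E ↔ F))) ⊕ (E → F)) ∨ ((F ∨ B) ↔ (F ∨ E)) = False ∨ True = True
B → E = False → False = True
((¬(F ↔ ((B ↔ A) → (E ↔ F))) ⊕ (E → F)) ∨ ((F ∨ B) ↔ (F ∨ E))) → (B → E) = True → True = True

True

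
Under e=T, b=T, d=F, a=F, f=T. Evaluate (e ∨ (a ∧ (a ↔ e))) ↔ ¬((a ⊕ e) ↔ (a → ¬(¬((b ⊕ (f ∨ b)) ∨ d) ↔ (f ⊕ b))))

a ↔ e = F ↔ T = F
a ∧ (a ↔ e) = F ∧ F = F
e ∨ (a ∧ (a ↔ e)) = T ∨ F = T
a ⊕ e = F ⊕ T = T
f ∨ b = T ∨ T = T
b ⊕ (f ∨ b) = T ⊕ T = F
(b ⊕ (f ∨ b)) ∨ d = F ∨ F = F
¬((b ⊕ (f ∨ b)) ∨ d) = ¬F = T
f ⊕ b = T ⊕ T = F
¬((b ⊕ (f ∨ b)) ∨ d) ↔ (f ⊕ b) = T ↔ F = F
¬(¬((b ⊕ (f ∨ b)) ∨ d) ↔ (f ⊕ b)) = ¬F = T
a → ¬(¬((b ⊕ (f ∨ b)) ∨ d) ↔ (f ⊕ b)) = F → T = T
(a ⊕ e) ↔ (a → ¬(¬((b ⊕ (f ∨ b)) ∨ d) ↔ (f ⊕ b))) = T ↔ T = T
¬((a ⊕ e) ↔ (a → ¬(¬((b ⊕ (f ∨ b)) ∨ d) ↔ (f ⊕ b)))) = ¬T = F
(e ∨ (a ∧ (a ↔ e))) ↔ ¬((a ⊕ e) ↔ (a → ¬(¬((b ⊕ (f ∨ b)) ∨ d) ↔ (f ⊕ b)))) = T ↔ F = F

F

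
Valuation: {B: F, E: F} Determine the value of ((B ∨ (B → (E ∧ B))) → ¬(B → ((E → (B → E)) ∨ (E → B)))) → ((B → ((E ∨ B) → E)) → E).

E ∧ B = F ∧ F = F
B → (E ∧ B) = F → F = T
B ∨ (B → (E ∧ B)) = F ∨ T = T
B → E = F → F = T
E → (B → E) = F → T = T
E → B = F → F = T
(E → (B → E)) ∨ (E → B) = T ∨ T = T
B → ((E → (B → E)) ∨ (E → B)) = F → T = T
¬(B → ((E → (B → E)) ∨ (E → B))) = ¬T = F
(B ∨ (B → (E ∧ B))) → ¬(B → ((E → (B → E)) ∨ (E → B))) = T → F = F
E ∨ B = F ∨ F = F
(E ∨ B) → E = F → F = T
B → ((E ∨ B) → E) = F → T = T
(B → ((E ∨ B) → E)) → E = T → F = F
((B ∨ (B → (E ∧ B))) → ¬(B → ((E → (B → E)) ∨ (E → B)))) → ((B → ((E ∨ B) → E)) → E) = F → F = T

T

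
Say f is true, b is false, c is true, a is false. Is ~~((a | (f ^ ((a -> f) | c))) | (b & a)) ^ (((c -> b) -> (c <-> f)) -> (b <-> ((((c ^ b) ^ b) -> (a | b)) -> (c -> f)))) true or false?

a -> f = F -> T = T
(a -> f) | c = T | T = T
f ^ ((a -> f) | c) = T ^ T = F
a | (f ^ ((a -> f) | c)) = F | F = F
b & a = F & F = F
(a | (f ^ ((a -> f) | c))) | (b & a) = F | F = F
~((a | (f ^ ((a -> f) | c))) | (b & a)) = ~F = T
~~((a | (f ^ ((a -> f) | c))) | (b & a)) = ~T = F
c -> b = T -> F = F
c <-> f = T <-> T = T
(c -> b) -> (c <-> f) = F -> T = T
c ^ b = T ^ F = T
(c ^ b) ^ b = T ^ F = T
a | b = F | F = F
((c ^ b) ^ b) -> (a | b) = T -> F = F
c -> f = T -> T = T
(((c ^ b) ^ b) -> (a | b)) -> (c -> f) = F -> T = T
b <-> ((((c ^ b) ^ b) -> (a | b)) -> (c -> f)) = F <-> T = F
((c -> b) -> (c <-> f)) -> (b <-> ((((c ^ b) ^ b) -> (a | b)) -> (c -> f))) = T -> F = F
~~((a | (f ^ ((a -> f) | c))) | (b & a)) ^ (((c -> b) -> (c <-> f)) -> (b <-> ((((c ^ b) ^ b) -> (a | b)) -> (c -> f)))) = F ^ F = F

F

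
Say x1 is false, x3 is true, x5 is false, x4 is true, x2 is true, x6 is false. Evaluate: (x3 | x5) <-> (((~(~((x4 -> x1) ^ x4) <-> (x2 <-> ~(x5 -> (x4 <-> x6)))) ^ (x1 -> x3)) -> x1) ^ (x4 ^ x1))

1

Substituting x1=0, x3=1, x5=0, x4=1, x2=1, x6=0:
x3 | x5 = 1 | 0 = 1
x4 -> x1 = 1 -> 0 = 0
(x4 -> x1) ^ x4 = 0 ^ 1 = 1
~((x4 -> x1) ^ x4) = ~1 = 0
x4 <-> x6 = 1 <-> 0 = 0
x5 -> (x4 <-> x6) = 0 -> 0 = 1
~(x5 -> (x4 <-> x6)) = ~1 = 0
x2 <-> ~(x5 -> (x4 <-> x6)) = 1 <-> 0 = 0
~((x4 -> x1) ^ x4) <-> (x2 <-> ~(x5 -> (x4 <-> x6))) = 0 <-> 0 = 1
~(~((x4 -> x1) ^ x4) <-> (x2 <-> ~(x5 -> (x4 <-> x6)))) = ~1 = 0
x1 -> x3 = 0 -> 1 = 1
~(~((x4 -> x1) ^ x4) <-> (x2 <-> ~(x5 -> (x4 <-> x6)))) ^ (x1 -> x3) = 0 ^ 1 = 1
(~(~((x4 -> x1) ^ x4) <-> (x2 <-> ~(x5 -> (x4 <-> x6)))) ^ (x1 -> x3)) -> x1 = 1 -> 0 = 0
x4 ^ x1 = 1 ^ 0 = 1
((~(~((x4 -> x1) ^ x4) <-> (x2 <-> ~(x5 -> (x4 <-> x6)))) ^ (x1 -> x3)) -> x1) ^ (x4 ^ x1) = 0 ^ 1 = 1
(x3 | x5) <-> (((~(~((x4 -> x1) ^ x4) <-> (x2 <-> ~(x5 -> (x4 <-> x6)))) ^ (x1 -> x3)) -> x1) ^ (x4 ^ x1)) = 1 <-> 1 = 1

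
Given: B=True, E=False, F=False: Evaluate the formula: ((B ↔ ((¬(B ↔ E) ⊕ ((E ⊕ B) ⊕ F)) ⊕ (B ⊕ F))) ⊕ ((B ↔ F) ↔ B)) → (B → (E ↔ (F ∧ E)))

B ↔ E = True ↔ False = False
¬(B ↔ E) = ¬False = True
E ⊕ B = False ⊕ True = True
(E ⊕ B) ⊕ F = True ⊕ False = True
¬(B ↔ E) ⊕ ((E ⊕ B) ⊕ F) = True ⊕ True = False
B ⊕ F = True ⊕ False = True
(¬(B ↔ E) ⊕ ((E ⊕ B) ⊕ F)) ⊕ (B ⊕ F) = False ⊕ True = True
B ↔ ((¬(B ↔ E) ⊕ ((E ⊕ B) ⊕ F)) ⊕ (B ⊕ F)) = True ↔ True = True
B ↔ F = True ↔ False = False
(B ↔ F) ↔ B = False ↔ True = False
(B ↔ ((¬(B ↔ E) ⊕ ((E ⊕ B) ⊕ F)) ⊕ (B ⊕ F))) ⊕ ((B ↔ F) ↔ B) = True ⊕ False = True
F ∧ E = False ∧ False = False
E ↔ (F ∧ E) = False ↔ False = True
B → (E ↔ (F ∧ E)) = True → True = True
((B ↔ ((¬(B ↔ E) ⊕ ((E ⊕ B) ⊕ F)) ⊕ (B ⊕ F))) ⊕ ((B ↔ F) ↔ B)) → (B → (E ↔ (F ∧ E))) = True → True = True

True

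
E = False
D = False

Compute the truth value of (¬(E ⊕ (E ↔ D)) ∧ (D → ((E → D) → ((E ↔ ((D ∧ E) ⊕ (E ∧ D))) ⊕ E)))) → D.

Substituting E=False, D=False:
E ↔ D = False ↔ False = True
E ⊕ (E ↔ D) = False ⊕ True = True
¬(E ⊕ (E ↔ D)) = ¬True = False
E → D = False → False = True
D ∧ E = False ∧ False = False
E ∧ D = False ∧ False = False
(D ∧ E) ⊕ (E ∧ D) = False ⊕ False = False
E ↔ ((D ∧ E) ⊕ (E ∧ D)) = False ↔ False = True
(E ↔ ((D ∧ E) ⊕ (E ∧ D))) ⊕ E = True ⊕ False = True
(E → D) → ((E ↔ ((D ∧ E) ⊕ (E ∧ D))) ⊕ E) = True → True = True
D → ((E → D) → ((E ↔ ((D ∧ E) ⊕ (E ∧ D))) ⊕ E)) = False → True = True
¬(E ⊕ (E ↔ D)) ∧ (D → ((E → D) → ((E ↔ ((D ∧ E) ⊕ (E ∧ D))) ⊕ E))) = False ∧ True = False
(¬(E ⊕ (E ↔ D)) ∧ (D → ((E → D) → ((E ↔ ((D ∧ E) ⊕ (E ∧ D))) ⊕ E)))) → D = False → False = True

True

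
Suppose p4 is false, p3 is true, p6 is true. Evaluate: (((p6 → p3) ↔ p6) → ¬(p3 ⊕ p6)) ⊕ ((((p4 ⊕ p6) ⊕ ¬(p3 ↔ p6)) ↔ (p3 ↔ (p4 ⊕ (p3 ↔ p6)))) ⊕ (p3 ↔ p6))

Substituting p4=False, p3=True, p6=True:
p6 → p3 = True → True = True
(p6 → p3) ↔ p6 = True ↔ True = True
p3 ⊕ p6 = True ⊕ True = False
¬(p3 ⊕ p6) = ¬False = True
((p6 → p3) ↔ p6) → ¬(p3 ⊕ p6) = True → True = True
p4 ⊕ p6 = False ⊕ True = True
p3 ↔ p6 = True ↔ True = True
¬(p3 ↔ p6) = ¬True = False
(p4 ⊕ p6) ⊕ ¬(p3 ↔ p6) = True ⊕ False = True
p3 ↔ p6 = True ↔ True = True
p4 ⊕ (p3 ↔ p6) = False ⊕ True = True
p3 ↔ (p4 ⊕ (p3 ↔ p6)) = True ↔ True = True
((p4 ⊕ p6) ⊕ ¬(p3 ↔ p6)) ↔ (p3 ↔ (p4 ⊕ (p3 ↔ p6))) = True ↔ True = True
p3 ↔ p6 = True ↔ True = True
(((p4 ⊕ p6) ⊕ ¬(p3 ↔ p6)) ↔ (p3 ↔ (p4 ⊕ (p3 ↔ p6)))) ⊕ (p3 ↔ p6) = True ⊕ True = False
(((p6 → p3) ↔ p6) → ¬(p3 ⊕ p6)) ⊕ ((((p4 ⊕ p6) ⊕ ¬(p3 ↔ p6)) ↔ (p3 ↔ (p4 ⊕ (p3 ↔ p6)))) ⊕ (p3 ↔ p6)) = True ⊕ False = True

True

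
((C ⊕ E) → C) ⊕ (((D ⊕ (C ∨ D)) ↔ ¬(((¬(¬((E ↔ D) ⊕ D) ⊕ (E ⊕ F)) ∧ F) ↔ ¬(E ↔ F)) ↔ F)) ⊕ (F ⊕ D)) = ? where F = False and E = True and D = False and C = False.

Substituting F=False, E=True, D=False, C=False:
C ⊕ E = False ⊕ True = True
(C ⊕ E) → C = True → False = False
C ∨ D = False ∨ False = False
D ⊕ (C ∨ D) = False ⊕ False = False
E ↔ D = True ↔ False = False
(E ↔ D) ⊕ D = False ⊕ False = False
¬((E ↔ D) ⊕ D) = ¬False = True
E ⊕ F = True ⊕ False = True
¬((E ↔ D) ⊕ D) ⊕ (E ⊕ F) = True ⊕ True = False
¬(¬((E ↔ D) ⊕ D) ⊕ (E ⊕ F)) = ¬False = True
¬(¬((E ↔ D) ⊕ D) ⊕ (E ⊕ F)) ∧ F = True ∧ False = False
E ↔ F = True ↔ False = False
¬(E ↔ F) = ¬False = True
(¬(¬((E ↔ D) ⊕ D) ⊕ (E ⊕ F)) ∧ F) ↔ ¬(E ↔ F) = False ↔ True = False
((¬(¬((E ↔ D) ⊕ D) ⊕ (E ⊕ F)) ∧ F) ↔ ¬(E ↔ F)) ↔ F = False ↔ False = True
¬(((¬(¬((E ↔ D) ⊕ D) ⊕ (E ⊕ F)) ∧ F) ↔ ¬(E ↔ F)) ↔ F) = ¬True = False
(D ⊕ (C ∨ D)) ↔ ¬(((¬(¬((E ↔ D) ⊕ D) ⊕ (E ⊕ F)) ∧ F) ↔ ¬(E ↔ F)) ↔ F) = False ↔ False = True
F ⊕ D = False ⊕ False = False
((D ⊕ (C ∨ D)) ↔ ¬(((¬(¬((E ↔ D) ⊕ D) ⊕ (E ⊕ F)) ∧ F) ↔ ¬(E ↔ F)) ↔ F)) ⊕ (F ⊕ D) = True ⊕ False = True
((C ⊕ E) → C) ⊕ (((D ⊕ (C ∨ D)) ↔ ¬(((¬(¬((E ↔ D) ⊕ D) ⊕ (E ⊕ F)) ∧ F) ↔ ¬(E ↔ F)) ↔ F)) ⊕ (F ⊕ D)) = False ⊕ True = True

True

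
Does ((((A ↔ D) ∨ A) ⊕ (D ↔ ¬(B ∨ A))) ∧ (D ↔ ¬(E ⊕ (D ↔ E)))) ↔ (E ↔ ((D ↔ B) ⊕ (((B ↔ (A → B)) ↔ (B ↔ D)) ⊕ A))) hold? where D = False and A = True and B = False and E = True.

A ↔ D = True ↔ False = False
(A ↔ D) ∨ A = False ∨ True = True
B ∨ A = False ∨ True = True
¬(B ∨ A) = ¬True = False
D ↔ ¬(B ∨ A) = False ↔ False = True
((A ↔ D) ∨ A) ⊕ (D ↔ ¬(B ∨ A)) = True ⊕ True = False
D ↔ E = False ↔ True = False
E ⊕ (D ↔ E) = True ⊕ False = True
¬(E ⊕ (D ↔ E)) = ¬True = False
D ↔ ¬(E ⊕ (D ↔ E)) = False ↔ False = True
(((A ↔ D) ∨ A) ⊕ (D ↔ ¬(B ∨ A))) ∧ (D ↔ ¬(E ⊕ (D ↔ E))) = False ∧ True = False
D ↔ B = False ↔ False = True
A → B = True → False = False
B ↔ (A → B) = False ↔ False = True
B ↔ D = False ↔ False = True
(B ↔ (A → B)) ↔ (B ↔ D) = True ↔ True = True
((B ↔ (A → B)) ↔ (B ↔ D)) ⊕ A = True ⊕ True = False
(D ↔ B) ⊕ (((B ↔ (A → B)) ↔ (B ↔ D)) ⊕ A) = True ⊕ False = True
E ↔ ((D ↔ B) ⊕ (((B ↔ (A → B)) ↔ (B ↔ D)) ⊕ A)) = True ↔ True = True
((((A ↔ D) ∨ A) ⊕ (D ↔ ¬(B ∨ A))) ∧ (D ↔ ¬(E ⊕ (D ↔ E)))) ↔ (E ↔ ((D ↔ B) ⊕ (((B ↔ (A → B)) ↔ (B ↔ D)) ⊕ A))) = False ↔ True = False

False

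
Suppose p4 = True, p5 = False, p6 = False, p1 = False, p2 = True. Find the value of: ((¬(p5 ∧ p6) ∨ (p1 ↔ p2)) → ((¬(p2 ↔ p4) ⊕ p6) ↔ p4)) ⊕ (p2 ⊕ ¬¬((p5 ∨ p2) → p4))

p5 ∧ p6 = False ∧ False = False
¬(p5 ∧ p6) = ¬False = True
p1 ↔ p2 = False ↔ True = False
¬(p5 ∧ p6) ∨ (p1 ↔ p2) = True ∨ False = True
p2 ↔ p4 = True ↔ True = True
¬(p2 ↔ p4) = ¬True = False
¬(p2 ↔ p4) ⊕ p6 = False ⊕ False = False
(¬(p2 ↔ p4) ⊕ p6) ↔ p4 = False ↔ True = False
(¬(p5 ∧ p6) ∨ (p1 ↔ p2)) → ((¬(p2 ↔ p4) ⊕ p6) ↔ p4) = True → False = False
p5 ∨ p2 = False ∨ True = True
(p5 ∨ p2) → p4 = True → True = True
¬((p5 ∨ p2) → p4) = ¬True = False
¬¬((p5 ∨ p2) → p4) = ¬False = True
p2 ⊕ ¬¬((p5 ∨ p2) → p4) = True ⊕ True = False
((¬(p5 ∧ p6) ∨ (p1 ↔ p2)) → ((¬(p2 ↔ p4) ⊕ p6) ↔ p4)) ⊕ (p2 ⊕ ¬¬((p5 ∨ p2) → p4)) = False ⊕ False = False

False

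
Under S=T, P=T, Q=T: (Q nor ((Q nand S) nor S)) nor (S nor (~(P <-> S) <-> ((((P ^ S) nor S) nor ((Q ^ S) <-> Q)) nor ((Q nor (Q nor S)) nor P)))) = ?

Q nand S = T nand T = F
(Q nand S) nor S = F nor T = F
Q nor ((Q nand S) nor S) = T nor F = F
P <-> S = T <-> T = T
~(P <-> S) = ~T = F
P ^ S = T ^ T = F
(P ^ S) nor S = F nor T = F
Q ^ S = T ^ T = F
(Q ^ S) <-> Q = F <-> T = F
((P ^ S) nor S) nor ((Q ^ S) <-> Q) = F nor F = T
Q nor S = T nor T = F
Q nor (Q nor S) = T nor F = F
(Q nor (Q nor S)) nor P = F nor T = F
(((P ^ S) nor S) nor ((Q ^ S) <-> Q)) nor ((Q nor (Q nor S)) nor P) = T nor F = F
~(P <-> S) <-> ((((P ^ S) nor S) nor ((Q ^ S) <-> Q)) nor ((Q nor (Q nor S)) nor P)) = F <-> F = T
S nor (~(P <-> S) <-> ((((P ^ S) nor S) nor ((Q ^ S) <-> Q)) nor ((Q nor (Q nor S)) nor P))) = T nor T = F
(Q nor ((Q nand S) nor S)) nor (S nor (~(P <-> S) <-> ((((P ^ S) nor S) nor ((Q ^ S) <-> Q)) nor ((Q nor (Q nor S)) nor P)))) = F nor F = T

T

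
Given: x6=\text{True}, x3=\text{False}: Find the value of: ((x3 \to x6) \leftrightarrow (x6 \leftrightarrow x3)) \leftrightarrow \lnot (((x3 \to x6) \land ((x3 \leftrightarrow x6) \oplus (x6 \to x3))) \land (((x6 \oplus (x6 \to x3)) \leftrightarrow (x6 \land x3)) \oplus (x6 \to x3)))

x3 \to x6 = \text{False} \to \text{True} = \text{True}
x6 \leftrightarrow x3 = \text{True} \leftrightarrow \text{False} = \text{False}
(x3 \to x6) \leftrightarrow (x6 \leftrightarrow x3) = \text{True} \leftrightarrow \text{False} = \text{False}
x3 \to x6 = \text{False} \to \text{True} = \text{True}
x3 \leftrightarrow x6 = \text{False} \leftrightarrow \text{True} = \text{False}
x6 \to x3 = \text{True} \to \text{False} = \text{False}
(x3 \leftrightarrow x6) \oplus (x6 \to x3) = \text{False} \oplus \text{False} = \text{False}
(x3 \to x6) \land ((x3 \leftrightarrow x6) \oplus (x6 \to x3)) = \text{True} \land \text{False} = \text{False}
x6 \to x3 = \text{True} \to \text{False} = \text{False}
x6 \oplus (x6 \to x3) = \text{True} \oplus \text{False} = \text{True}
x6 \land x3 = \text{True} \land \text{False} = \text{False}
(x6 \oplus (x6 \to x3)) \leftrightarrow (x6 \land x3) = \text{True} \leftrightarrow \text{False} = \text{False}
x6 \to x3 = \text{True} \to \text{False} = \text{False}
((x6 \oplus (x6 \to x3)) \leftrightarrow (x6 \land x3)) \oplus (x6 \to x3) = \text{False} \oplus \text{False} = \text{False}
((x3 \to x6) \land ((x3 \leftrightarrow x6) \oplus (x6 \to x3))) \land (((x6 \oplus (x6 \to x3)) \leftrightarrow (x6 \land x3)) \oplus (x6 \to x3)) = \text{False} \land \text{False} = \text{False}
\lnot (((x3 \to x6) \land ((x3 \leftrightarrow x6) \oplus (x6 \to x3))) \land (((x6 \oplus (x6 \to x3)) \leftrightarrow (x6 \land x3)) \oplus (x6 \to x3))) = \lnot \text{False} = \text{True}
((x3 \to x6) \leftrightarrow (x6 \leftrightarrow x3)) \leftrightarrow \lnot (((x3 \to x6) \land ((x3 \leftrightarrow x6) \oplus (x6 \to x3))) \land (((x6 \oplus (x6 \to x3)) \leftrightarrow (x6 \land x3)) \oplus (x6 \to x3))) = \text{False} \leftrightarrow \text{True} = \text{False}

\text{False}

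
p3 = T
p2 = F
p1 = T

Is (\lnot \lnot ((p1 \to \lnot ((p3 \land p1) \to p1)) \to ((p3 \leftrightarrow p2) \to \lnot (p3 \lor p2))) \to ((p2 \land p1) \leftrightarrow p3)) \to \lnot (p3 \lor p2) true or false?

p3 \land p1 = T \land T = T
(p3 \land p1) \to p1 = T \to T = T
\lnot ((p3 \land p1) \to p1) = \lnot T = F
p1 \to \lnot ((p3 \land p1) \to p1) = T \to F = F
p3 \leftrightarrow p2 = T \leftrightarrow F = F
p3 \lor p2 = T \lor F = T
\lnot (p3 \lor p2) = \lnot T = F
(p3 \leftrightarrow p2) \to \lnot (p3 \lor p2) = F \to F = T
(p1 \to \lnot ((p3 \land p1) \to p1)) \to ((p3 \leftrightarrow p2) \to \lnot (p3 \lor p2)) = F \to T = T
\lnot ((p1 \to \lnot ((p3 \land p1) \to p1)) \to ((p3 \leftrightarrow p2) \to \lnot (p3 \lor p2))) = \lnot T = F
\lnot \lnot ((p1 \to \lnot ((p3 \land p1) \to p1)) \to ((p3 \leftrightarrow p2) \to \lnot (p3 \lor p2))) = \lnot F = T
p2 \land p1 = F \land T = F
(p2 \land p1) \leftrightarrow p3 = F \leftrightarrow T = F
\lnot \lnot ((p1 \to \lnot ((p3 \land p1) \to p1)) \to ((p3 \leftrightarrow p2) \to \lnot (p3 \lor p2))) \to ((p2 \land p1) \leftrightarrow p3) = T \to F = F
p3 \lor p2 = T \lor F = T
\lnot (p3 \lor p2) = \lnot T = F
(\lnot \lnot ((p1 \to \lnot ((p3 \land p1) \to p1)) \to ((p3 \leftrightarrow p2) \to \lnot (p3 \lor p2))) \to ((p2 \land p1) \leftrightarrow p3)) \to \lnot (p3 \lor p2) = F \to F = T

T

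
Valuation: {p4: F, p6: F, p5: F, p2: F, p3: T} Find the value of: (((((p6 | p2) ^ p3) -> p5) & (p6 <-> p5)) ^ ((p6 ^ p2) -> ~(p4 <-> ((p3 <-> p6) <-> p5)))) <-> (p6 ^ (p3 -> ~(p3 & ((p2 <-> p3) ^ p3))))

Substituting p4=F, p6=F, p5=F, p2=F, p3=T:
p6 | p2 = F | F = F
(p6 | p2) ^ p3 = F ^ T = T
((p6 | p2) ^ p3) -> p5 = T -> F = F
p6 <-> p5 = F <-> F = T
(((p6 | p2) ^ p3) -> p5) & (p6 <-> p5) = F & T = F
p6 ^ p2 = F ^ F = F
p3 <-> p6 = T <-> F = F
(p3 <-> p6) <-> p5 = F <-> F = T
p4 <-> ((p3 <-> p6) <-> p5) = F <-> T = F
~(p4 <-> ((p3 <-> p6) <-> p5)) = ~F = T
(p6 ^ p2) -> ~(p4 <-> ((p3 <-> p6) <-> p5)) = F -> T = T
((((p6 | p2) ^ p3) -> p5) & (p6 <-> p5)) ^ ((p6 ^ p2) -> ~(p4 <-> ((p3 <-> p6) <-> p5))) = F ^ T = T
p2 <-> p3 = F <-> T = F
(p2 <-> p3) ^ p3 = F ^ T = T
p3 & ((p2 <-> p3) ^ p3) = T & T = T
~(p3 & ((p2 <-> p3) ^ p3)) = ~T = F
p3 -> ~(p3 & ((p2 <-> p3) ^ p3)) = T -> F = F
p6 ^ (p3 -> ~(p3 & ((p2 <-> p3) ^ p3))) = F ^ F = F
(((((p6 | p2) ^ p3) -> p5) & (p6 <-> p5)) ^ ((p6 ^ p2) -> ~(p4 <-> ((p3 <-> p6) <-> p5)))) <-> (p6 ^ (p3 -> ~(p3 & ((p2 <-> p3) ^ p3)))) = T <-> F = F

F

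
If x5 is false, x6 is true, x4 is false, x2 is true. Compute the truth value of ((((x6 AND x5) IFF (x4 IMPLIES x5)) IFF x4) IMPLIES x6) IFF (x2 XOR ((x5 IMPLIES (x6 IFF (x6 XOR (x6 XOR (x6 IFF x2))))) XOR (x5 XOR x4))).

x6 AND x5 = T AND F = F
x4 IMPLIES x5 = F IMPLIES F = T
(x6 AND x5) IFF (x4 IMPLIES x5) = F IFF T = F
((x6 AND x5) IFF (x4 IMPLIES x5)) IFF x4 = F IFF F = T
(((x6 AND x5) IFF (x4 IMPLIES x5)) IFF x4) IMPLIES x6 = T IMPLIES T = T
x6 IFF x2 = T IFF T = T
x6 XOR (x6 IFF x2) = T XOR T = F
x6 XOR (x6 XOR (x6 IFF x2)) = T XOR F = T
x6 IFF (x6 XOR (x6 XOR (x6 IFF x2))) = T IFF T = T
x5 IMPLIES (x6 IFF (x6 XOR (x6 XOR (x6 IFF x2)))) = F IMPLIES T = T
x5 XOR x4 = F XOR F = F
(x5 IMPLIES (x6 IFF (x6 XOR (x6 XOR (x6 IFF x2))))) XOR (x5 XOR x4) = T XOR F = T
x2 XOR ((x5 IMPLIES (x6 IFF (x6 XOR (x6 XOR (x6 IFF x2))))) XOR (x5 XOR x4)) = T XOR T = F
((((x6 AND x5) IFF (x4 IMPLIES x5)) IFF x4) IMPLIES x6) IFF (x2 XOR ((x5 IMPLIES (x6 IFF (x6 XOR (x6 XOR (x6 IFF x2))))) XOR (x5 XOR x4))) = T IFF F = F

F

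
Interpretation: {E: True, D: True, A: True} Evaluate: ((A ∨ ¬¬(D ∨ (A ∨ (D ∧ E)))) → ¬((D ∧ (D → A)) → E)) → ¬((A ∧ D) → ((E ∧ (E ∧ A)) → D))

True

D ∧ E = True ∧ True = True
A ∨ (D ∧ E) = True ∨ True = True
D ∨ (A ∨ (D ∧ E)) = True ∨ True = True
¬(D ∨ (A ∨ (D ∧ E))) = ¬True = False
¬¬(D ∨ (A ∨ (D ∧ E))) = ¬False = True
A ∨ ¬¬(D ∨ (A ∨ (D ∧ E))) = True ∨ True = True
D → A = True → True = True
D ∧ (D → A) = True ∧ True = True
(D ∧ (D → A)) → E = True → True = True
¬((D ∧ (D → A)) → E) = ¬True = False
(A ∨ ¬¬(D ∨ (A ∨ (D ∧ E)))) → ¬((D ∧ (D → A)) → E) = True → False = False
A ∧ D = True ∧ True = True
E ∧ A = True ∧ True = True
E ∧ (E ∧ A) = True ∧ True = True
(E ∧ (E ∧ A)) → D = True → True = True
(A ∧ D) → ((E ∧ (E ∧ A)) → D) = True → True = True
¬((A ∧ D) → ((E ∧ (E ∧ A)) → D)) = ¬True = False
((A ∨ ¬¬(D ∨ (A ∨ (D ∧ E)))) → ¬((D ∧ (D → A)) → E)) → ¬((A ∧ D) → ((E ∧ (E ∧ A)) → D)) = False → False = True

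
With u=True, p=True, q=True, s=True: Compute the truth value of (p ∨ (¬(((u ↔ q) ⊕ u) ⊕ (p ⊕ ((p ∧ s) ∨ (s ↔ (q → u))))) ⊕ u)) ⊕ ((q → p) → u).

u ↔ q = True ↔ True = True
(u ↔ q) ⊕ u = True ⊕ True = False
p ∧ s = True ∧ True = True
q → u = True → True = True
s ↔ (q → u) = True ↔ True = True
(p ∧ s) ∨ (s ↔ (q → u)) = True ∨ True = True
p ⊕ ((p ∧ s) ∨ (s ↔ (q → u))) = True ⊕ True = False
((u ↔ q) ⊕ u) ⊕ (p ⊕ ((p ∧ s) ∨ (s ↔ (q → u)))) = False ⊕ False = False
¬(((u ↔ q) ⊕ u) ⊕ (p ⊕ ((p ∧ s) ∨ (s ↔ (q → u))))) = ¬False = True
¬(((u ↔ q) ⊕ u) ⊕ (p ⊕ ((p ∧ s) ∨ (s ↔ (q → u))))) ⊕ u = True ⊕ True = False
p ∨ (¬(((u ↔ q) ⊕ u) ⊕ (p ⊕ ((p ∧ s) ∨ (s ↔ (q → u))))) ⊕ u) = True ∨ False = True
q → p = True → True = True
(q → p) → u = True → True = True
(p ∨ (¬(((u ↔ q) ⊕ u) ⊕ (p ⊕ ((p ∧ s) ∨ (s ↔ (q → u))))) ⊕ u)) ⊕ ((q → p) → u) = True ⊕ True = False

False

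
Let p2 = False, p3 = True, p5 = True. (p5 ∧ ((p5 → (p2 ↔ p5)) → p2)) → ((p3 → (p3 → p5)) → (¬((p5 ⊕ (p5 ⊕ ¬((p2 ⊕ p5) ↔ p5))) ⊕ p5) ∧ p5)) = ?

False

p2 ↔ p5 = False ↔ True = False
p5 → (p2 ↔ p5) = True → False = False
(p5 → (p2 ↔ p5)) → p2 = False → False = True
p5 ∧ ((p5 → (p2 ↔ p5)) → p2) = True ∧ True = True
p3 → p5 = True → True = True
p3 → (p3 → p5) = True → True = True
p2 ⊕ p5 = False ⊕ True = True
(p2 ⊕ p5) ↔ p5 = True ↔ True = True
¬((p2 ⊕ p5) ↔ p5) = ¬True = False
p5 ⊕ ¬((p2 ⊕ p5) ↔ p5) = True ⊕ False = True
p5 ⊕ (p5 ⊕ ¬((p2 ⊕ p5) ↔ p5)) = True ⊕ True = False
(p5 ⊕ (p5 ⊕ ¬((p2 ⊕ p5) ↔ p5))) ⊕ p5 = False ⊕ True = True
¬((p5 ⊕ (p5 ⊕ ¬((p2 ⊕ p5) ↔ p5))) ⊕ p5) = ¬True = False
¬((p5 ⊕ (p5 ⊕ ¬((p2 ⊕ p5) ↔ p5))) ⊕ p5) ∧ p5 = False ∧ True = False
(p3 → (p3 → p5)) → (¬((p5 ⊕ (p5 ⊕ ¬((p2 ⊕ p5) ↔ p5))) ⊕ p5) ∧ p5) = True → False = False
(p5 ∧ ((p5 → (p2 ↔ p5)) → p2)) → ((p3 → (p3 → p5)) → (¬((p5 ⊕ (p5 ⊕ ¬((p2 ⊕ p5) ↔ p5))) ⊕ p5) ∧ p5)) = True → False = False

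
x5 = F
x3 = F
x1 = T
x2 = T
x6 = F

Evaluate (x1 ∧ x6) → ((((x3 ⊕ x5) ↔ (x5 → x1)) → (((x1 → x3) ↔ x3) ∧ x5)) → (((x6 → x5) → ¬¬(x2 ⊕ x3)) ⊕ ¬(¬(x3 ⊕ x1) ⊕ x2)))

Substituting x5=F, x3=F, x1=T, x2=T, x6=F:
x1 ∧ x6 = T ∧ F = F
x3 ⊕ x5 = F ⊕ F = F
x5 → x1 = F → T = T
(x3 ⊕ x5) ↔ (x5 → x1) = F ↔ T = F
x1 → x3 = T → F = F
(x1 → x3) ↔ x3 = F ↔ F = T
((x1 → x3) ↔ x3) ∧ x5 = T ∧ F = F
((x3 ⊕ x5) ↔ (x5 → x1)) → (((x1 → x3) ↔ x3) ∧ x5) = F → F = T
x6 → x5 = F → F = T
x2 ⊕ x3 = T ⊕ F = T
¬(x2 ⊕ x3) = ¬T = F
¬¬(x2 ⊕ x3) = ¬F = T
(x6 → x5) → ¬¬(x2 ⊕ x3) = T → T = T
x3 ⊕ x1 = F ⊕ T = T
¬(x3 ⊕ x1) = ¬T = F
¬(x3 ⊕ x1) ⊕ x2 = F ⊕ T = T
¬(¬(x3 ⊕ x1) ⊕ x2) = ¬T = F
((x6 → x5) → ¬¬(x2 ⊕ x3)) ⊕ ¬(¬(x3 ⊕ x1) ⊕ x2) = T ⊕ F = T
(((x3 ⊕ x5) ↔ (x5 → x1)) → (((x1 → x3) ↔ x3) ∧ x5)) → (((x6 → x5) → ¬¬(x2 ⊕ x3)) ⊕ ¬(¬(x3 ⊕ x1) ⊕ x2)) = T → T = T
(x1 ∧ x6) → ((((x3 ⊕ x5) ↔ (x5 → x1)) → (((x1 → x3) ↔ x3) ∧ x5)) → (((x6 → x5) → ¬¬(x2 ⊕ x3)) ⊕ ¬(¬(x3 ⊕ x1) ⊕ x2))) = F → T = T

T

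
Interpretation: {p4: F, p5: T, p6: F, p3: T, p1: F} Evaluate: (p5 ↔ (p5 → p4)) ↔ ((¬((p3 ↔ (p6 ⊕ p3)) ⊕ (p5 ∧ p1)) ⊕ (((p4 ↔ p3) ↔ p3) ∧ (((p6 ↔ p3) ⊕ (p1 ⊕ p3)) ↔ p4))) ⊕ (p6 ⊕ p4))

Substituting p4=F, p5=T, p6=F, p3=T, p1=F:
p5 → p4 = T → F = F
p5 ↔ (p5 → p4) = T ↔ F = F
p6 ⊕ p3 = F ⊕ T = T
p3 ↔ (p6 ⊕ p3) = T ↔ T = T
p5 ∧ p1 = T ∧ F = F
(p3 ↔ (p6 ⊕ p3)) ⊕ (p5 ∧ p1) = T ⊕ F = T
¬((p3 ↔ (p6 ⊕ p3)) ⊕ (p5 ∧ p1)) = ¬T = F
p4 ↔ p3 = F ↔ T = F
(p4 ↔ p3) ↔ p3 = F ↔ T = F
p6 ↔ p3 = F ↔ T = F
p1 ⊕ p3 = F ⊕ T = T
(p6 ↔ p3) ⊕ (p1 ⊕ p3) = F ⊕ T = T
((p6 ↔ p3) ⊕ (p1 ⊕ p3)) ↔ p4 = T ↔ F = F
((p4 ↔ p3) ↔ p3) ∧ (((p6 ↔ p3) ⊕ (p1 ⊕ p3)) ↔ p4) = F ∧ F = F
¬((p3 ↔ (p6 ⊕ p3)) ⊕ (p5 ∧ p1)) ⊕ (((p4 ↔ p3) ↔ p3) ∧ (((p6 ↔ p3) ⊕ (p1 ⊕ p3)) ↔ p4)) = F ⊕ F = F
p6 ⊕ p4 = F ⊕ F = F
(¬((p3 ↔ (p6 ⊕ p3)) ⊕ (p5 ∧ p1)) ⊕ (((p4 ↔ p3) ↔ p3) ∧ (((p6 ↔ p3) ⊕ (p1 ⊕ p3)) ↔ p4))) ⊕ (p6 ⊕ p4) = F ⊕ F = F
(p5 ↔ (p5 → p4)) ↔ ((¬((p3 ↔ (p6 ⊕ p3)) ⊕ (p5 ∧ p1)) ⊕ (((p4 ↔ p3) ↔ p3) ∧ (((p6 ↔ p3) ⊕ (p1 ⊕ p3)) ↔ p4))) ⊕ (p6 ⊕ p4)) = F ↔ F = T

T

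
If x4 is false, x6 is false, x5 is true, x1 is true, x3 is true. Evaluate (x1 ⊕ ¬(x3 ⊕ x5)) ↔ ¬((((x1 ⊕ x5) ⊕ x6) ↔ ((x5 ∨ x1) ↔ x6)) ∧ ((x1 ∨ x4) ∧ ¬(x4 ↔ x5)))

True

Substituting x4=False, x6=False, x5=True, x1=True, x3=True:
x3 ⊕ x5 = True ⊕ True = False
¬(x3 ⊕ x5) = ¬False = True
x1 ⊕ ¬(x3 ⊕ x5) = True ⊕ True = False
x1 ⊕ x5 = True ⊕ True = False
(x1 ⊕ x5) ⊕ x6 = False ⊕ False = False
x5 ∨ x1 = True ∨ True = True
(x5 ∨ x1) ↔ x6 = True ↔ False = False
((x1 ⊕ x5) ⊕ x6) ↔ ((x5 ∨ x1) ↔ x6) = False ↔ False = True
x1 ∨ x4 = True ∨ False = True
x4 ↔ x5 = False ↔ True = False
¬(x4 ↔ x5) = ¬False = True
(x1 ∨ x4) ∧ ¬(x4 ↔ x5) = True ∧ True = True
(((x1 ⊕ x5) ⊕ x6) ↔ ((x5 ∨ x1) ↔ x6)) ∧ ((x1 ∨ x4) ∧ ¬(x4 ↔ x5)) = True ∧ True = True
¬((((x1 ⊕ x5) ⊕ x6) ↔ ((x5 ∨ x1) ↔ x6)) ∧ ((x1 ∨ x4) ∧ ¬(x4 ↔ x5))) = ¬True = False
(x1 ⊕ ¬(x3 ⊕ x5)) ↔ ¬((((x1 ⊕ x5) ⊕ x6) ↔ ((x5 ∨ x1) ↔ x6)) ∧ ((x1 ∨ x4) ∧ ¬(x4 ↔ x5))) = False ↔ False = True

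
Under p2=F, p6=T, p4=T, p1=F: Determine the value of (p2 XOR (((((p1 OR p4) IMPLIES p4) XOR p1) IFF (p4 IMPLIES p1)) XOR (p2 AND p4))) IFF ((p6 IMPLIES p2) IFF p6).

p1 OR p4 = F OR T = T
(p1 OR p4) IMPLIES p4 = T IMPLIES T = T
((p1 OR p4) IMPLIES p4) XOR p1 = T XOR F = T
p4 IMPLIES p1 = T IMPLIES F = F
(((p1 OR p4) IMPLIES p4) XOR p1) IFF (p4 IMPLIES p1) = T IFF F = F
p2 AND p4 = F AND T = F
((((p1 OR p4) IMPLIES p4) XOR p1) IFF (p4 IMPLIES p1)) XOR (p2 AND p4) = F XOR F = F
p2 XOR (((((p1 OR p4) IMPLIES p4) XOR p1) IFF (p4 IMPLIES p1)) XOR (p2 AND p4)) = F XOR F = F
p6 IMPLIES p2 = T IMPLIES F = F
(p6 IMPLIES p2) IFF p6 = F IFF T = F
(p2 XOR (((((p1 OR p4) IMPLIES p4) XOR p1) IFF (p4 IMPLIES p1)) XOR (p2 AND p4))) IFF ((p6 IMPLIES p2) IFF p6) = F IFF F = T

T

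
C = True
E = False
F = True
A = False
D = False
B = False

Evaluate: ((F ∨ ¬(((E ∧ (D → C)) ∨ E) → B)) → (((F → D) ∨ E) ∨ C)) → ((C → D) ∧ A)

D → C = False → True = True
E ∧ (D → C) = False ∧ True = False
(E ∧ (D → C)) ∨ E = False ∨ False = False
((E ∧ (D → C)) ∨ E) → B = False → False = True
¬(((E ∧ (D → C)) ∨ E) → B) = ¬True = False
F ∨ ¬(((E ∧ (D → C)) ∨ E) → B) = True ∨ False = True
F → D = True → False = False
(F → D) ∨ E = False ∨ False = False
((F → D) ∨ E) ∨ C = False ∨ True = True
(F ∨ ¬(((E ∧ (D → C)) ∨ E) → B)) → (((F → D) ∨ E) ∨ C) = True → True = True
C → D = True → False = False
(C → D) ∧ A = False ∧ False = False
((F ∨ ¬(((E ∧ (D → C)) ∨ E) → B)) → (((F → D) ∨ E) ∨ C)) → ((C → D) ∧ A) = True → False = False

False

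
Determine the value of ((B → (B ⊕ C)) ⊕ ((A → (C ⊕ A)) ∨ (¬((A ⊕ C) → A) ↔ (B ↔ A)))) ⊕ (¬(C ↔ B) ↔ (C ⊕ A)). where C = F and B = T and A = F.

B ⊕ C = T ⊕ F = T
B → (B ⊕ C) = T → T = T
C ⊕ A = F ⊕ F = F
A → (C ⊕ A) = F → F = T
A ⊕ C = F ⊕ F = F
(A ⊕ C) → A = F → F = T
¬((A ⊕ C) → A) = ¬T = F
B ↔ A = T ↔ F = F
¬((A ⊕ C) → A) ↔ (B ↔ A) = F ↔ F = T
(A → (C ⊕ A)) ∨ (¬((A ⊕ C) → A) ↔ (B ↔ A)) = T ∨ T = T
(B → (B ⊕ C)) ⊕ ((A → (C ⊕ A)) ∨ (¬((A ⊕ C) → A) ↔ (B ↔ A))) = T ⊕ T = F
C ↔ B = F ↔ T = F
¬(C ↔ B) = ¬F = T
C ⊕ A = F ⊕ F = F
¬(C ↔ B) ↔ (C ⊕ A) = T ↔ F = F
((B → (B ⊕ C)) ⊕ ((A → (C ⊕ A)) ∨ (¬((A ⊕ C) → A) ↔ (B ↔ A)))) ⊕ (¬(C ↔ B) ↔ (C ⊕ A)) = F ⊕ F = F

F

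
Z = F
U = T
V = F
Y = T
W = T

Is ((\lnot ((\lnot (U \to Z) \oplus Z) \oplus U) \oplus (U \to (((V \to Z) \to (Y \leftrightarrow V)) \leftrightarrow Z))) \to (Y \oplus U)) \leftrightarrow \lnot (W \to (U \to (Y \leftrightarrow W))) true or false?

U \to Z = T \to F = F
\lnot (U \to Z) = \lnot F = T
\lnot (U \to Z) \oplus Z = T \oplus F = T
(\lnot (U \to Z) \oplus Z) \oplus U = T \oplus T = F
\lnot ((\lnot (U \to Z) \oplus Z) \oplus U) = \lnot F = T
V \to Z = F \to F = T
Y \leftrightarrow V = T \leftrightarrow F = F
(V \to Z) \to (Y \leftrightarrow V) = T \to F = F
((V \to Z) \to (Y \leftrightarrow V)) \leftrightarrow Z = F \leftrightarrow F = T
U \to (((V \to Z) \to (Y \leftrightarrow V)) \leftrightarrow Z) = T \to T = T
\lnot ((\lnot (U \to Z) \oplus Z) \oplus U) \oplus (U \to (((V \to Z) \to (Y \leftrightarrow V)) \leftrightarrow Z)) = T \oplus T = F
Y \oplus U = T \oplus T = F
(\lnot ((\lnot (U \to Z) \oplus Z) \oplus U) \oplus (U \to (((V \to Z) \to (Y \leftrightarrow V)) \leftrightarrow Z))) \to (Y \oplus U) = F \to F = T
Y \leftrightarrow W = T \leftrightarrow T = T
U \to (Y \leftrightarrow W) = T \to T = T
W \to (U \to (Y \leftrightarrow W)) = T \to T = T
\lnot (W \to (U \to (Y \leftrightarrow W))) = \lnot T = F
((\lnot ((\lnot (U \to Z) \oplus Z) \oplus U) \oplus (U \to (((V \to Z) \to (Y \leftrightarrow V)) \leftrightarrow Z))) \to (Y \oplus U)) \leftrightarrow \lnot (W \to (U \to (Y \leftrightarrow W))) = T \leftrightarrow F = F

F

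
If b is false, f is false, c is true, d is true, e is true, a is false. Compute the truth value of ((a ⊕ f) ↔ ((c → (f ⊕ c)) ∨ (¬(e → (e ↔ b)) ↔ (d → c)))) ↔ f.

a ⊕ f = F ⊕ F = F
f ⊕ c = F ⊕ T = T
c → (f ⊕ c) = T → T = T
e ↔ b = T ↔ F = F
e → (e ↔ b) = T → F = F
¬(e → (e ↔ b)) = ¬F = T
d → c = T → T = T
¬(e → (e ↔ b)) ↔ (d → c) = T ↔ T = T
(c → (f ⊕ c)) ∨ (¬(e → (e ↔ b)) ↔ (d → c)) = T ∨ T = T
(a ⊕ f) ↔ ((c → (f ⊕ c)) ∨ (¬(e → (e ↔ b)) ↔ (d → c))) = F ↔ T = F
((a ⊕ f) ↔ ((c → (f ⊕ c)) ∨ (¬(e → (e ↔ b)) ↔ (d → c)))) ↔ f = F ↔ F = T

T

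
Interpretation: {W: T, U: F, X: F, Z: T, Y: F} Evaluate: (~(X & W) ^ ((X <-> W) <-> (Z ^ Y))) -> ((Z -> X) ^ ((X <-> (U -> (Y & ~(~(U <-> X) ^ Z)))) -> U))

T

X & W = F & T = F
~(X & W) = ~F = T
X <-> W = F <-> T = F
Z ^ Y = T ^ F = T
(X <-> W) <-> (Z ^ Y) = F <-> T = F
~(X & W) ^ ((X <-> W) <-> (Z ^ Y)) = T ^ F = T
Z -> X = T -> F = F
U <-> X = F <-> F = T
~(U <-> X) = ~T = F
~(U <-> X) ^ Z = F ^ T = T
~(~(U <-> X) ^ Z) = ~T = F
Y & ~(~(U <-> X) ^ Z) = F & F = F
U -> (Y & ~(~(U <-> X) ^ Z)) = F -> F = T
X <-> (U -> (Y & ~(~(U <-> X) ^ Z))) = F <-> T = F
(X <-> (U -> (Y & ~(~(U <-> X) ^ Z)))) -> U = F -> F = T
(Z -> X) ^ ((X <-> (U -> (Y & ~(~(U <-> X) ^ Z)))) -> U) = F ^ T = T
(~(X & W) ^ ((X <-> W) <-> (Z ^ Y))) -> ((Z -> X) ^ ((X <-> (U -> (Y & ~(~(U <-> X) ^ Z)))) -> U)) = T -> T = T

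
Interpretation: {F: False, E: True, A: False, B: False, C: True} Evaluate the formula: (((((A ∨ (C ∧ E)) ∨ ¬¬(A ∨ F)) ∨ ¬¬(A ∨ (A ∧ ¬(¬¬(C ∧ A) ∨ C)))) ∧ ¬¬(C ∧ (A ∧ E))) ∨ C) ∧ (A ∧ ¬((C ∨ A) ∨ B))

False

C ∧ E = True ∧ True = True
A ∨ (C ∧ E) = False ∨ True = True
A ∨ F = False ∨ False = False
¬(A ∨ F) = ¬False = True
¬¬(A ∨ F) = ¬True = False
(A ∨ (C ∧ E)) ∨ ¬¬(A ∨ F) = True ∨ False = True
C ∧ A = True ∧ False = False
¬(C ∧ A) = ¬False = True
¬¬(C ∧ A) = ¬True = False
¬¬(C ∧ A) ∨ C = False ∨ True = True
¬(¬¬(C ∧ A) ∨ C) = ¬True = False
A ∧ ¬(¬¬(C ∧ A) ∨ C) = False ∧ False = False
A ∨ (A ∧ ¬(¬¬(C ∧ A) ∨ C)) = False ∨ False = False
¬(A ∨ (A ∧ ¬(¬¬(C ∧ A) ∨ C))) = ¬False = True
¬¬(A ∨ (A ∧ ¬(¬¬(C ∧ A) ∨ C))) = ¬True = False
((A ∨ (C ∧ E)) ∨ ¬¬(A ∨ F)) ∨ ¬¬(A ∨ (A ∧ ¬(¬¬(C ∧ A) ∨ C))) = True ∨ False = True
A ∧ E = False ∧ True = False
C ∧ (A ∧ E) = True ∧ False = False
¬(C ∧ (A ∧ E)) = ¬False = True
¬¬(C ∧ (A ∧ E)) = ¬True = False
(((A ∨ (C ∧ E)) ∨ ¬¬(A ∨ F)) ∨ ¬¬(A ∨ (A ∧ ¬(¬¬(C ∧ A) ∨ C)))) ∧ ¬¬(C ∧ (A ∧ E)) = True ∧ False = False
((((A ∨ (C ∧ E)) ∨ ¬¬(A ∨ F)) ∨ ¬¬(A ∨ (A ∧ ¬(¬¬(C ∧ A) ∨ C)))) ∧ ¬¬(C ∧ (A ∧ E))) ∨ C = False ∨ True = True
C ∨ A = True ∨ False = True
(C ∨ A) ∨ B = True ∨ False = True
¬((C ∨ A) ∨ B) = ¬True = False
A ∧ ¬((C ∨ A) ∨ B) = False ∧ False = False
(((((A ∨ (C ∧ E)) ∨ ¬¬(A ∨ F)) ∨ ¬¬(A ∨ (A ∧ ¬(¬¬(C ∧ A) ∨ C)))) ∧ ¬¬(C ∧ (A ∧ E))) ∨ C) ∧ (A ∧ ¬((C ∨ A) ∨ B)) = True ∧ False = False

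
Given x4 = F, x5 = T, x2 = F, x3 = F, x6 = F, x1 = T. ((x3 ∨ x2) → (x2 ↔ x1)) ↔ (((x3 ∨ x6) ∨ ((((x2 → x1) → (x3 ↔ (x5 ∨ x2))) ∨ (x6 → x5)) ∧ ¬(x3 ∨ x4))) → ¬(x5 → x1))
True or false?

x3 ∨ x2 = F ∨ F = F
x2 ↔ x1 = F ↔ T = F
(x3 ∨ x2) → (x2 ↔ x1) = F → F = T
x3 ∨ x6 = F ∨ F = F
x2 → x1 = F → T = T
x5 ∨ x2 = T ∨ F = T
x3 ↔ (x5 ∨ x2) = F ↔ T = F
(x2 → x1) → (x3 ↔ (x5 ∨ x2)) = T → F = F
x6 → x5 = F → T = T
((x2 → x1) → (x3 ↔ (x5 ∨ x2))) ∨ (x6 → x5) = F ∨ T = T
x3 ∨ x4 = F ∨ F = F
¬(x3 ∨ x4) = ¬F = T
(((x2 → x1) → (x3 ↔ (x5 ∨ x2))) ∨ (x6 → x5)) ∧ ¬(x3 ∨ x4) = T ∧ T = T
(x3 ∨ x6) ∨ ((((x2 → x1) → (x3 ↔ (x5 ∨ x2))) ∨ (x6 → x5)) ∧ ¬(x3 ∨ x4)) = F ∨ T = T
x5 → x1 = T → T = T
¬(x5 → x1) = ¬T = F
((x3 ∨ x6) ∨ ((((x2 → x1) → (x3 ↔ (x5 ∨ x2))) ∨ (x6 → x5)) ∧ ¬(x3 ∨ x4))) → ¬(x5 → x1) = T → F = F
((x3 ∨ x2) → (x2 ↔ x1)) ↔ (((x3 ∨ x6) ∨ ((((x2 → x1) → (x3 ↔ (x5 ∨ x2))) ∨ (x6 → x5)) ∧ ¬(x3 ∨ x4))) → ¬(x5 → x1)) = T ↔ F = F

F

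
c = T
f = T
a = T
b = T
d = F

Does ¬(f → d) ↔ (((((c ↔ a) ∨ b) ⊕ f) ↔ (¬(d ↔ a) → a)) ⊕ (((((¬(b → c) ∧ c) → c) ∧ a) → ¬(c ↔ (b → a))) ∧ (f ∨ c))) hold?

Substituting c=T, f=T, a=T, b=T, d=F:
f → d = T → F = F
¬(f → d) = ¬F = T
c ↔ a = T ↔ T = T
(c ↔ a) ∨ b = T ∨ T = T
((c ↔ a) ∨ b) ⊕ f = T ⊕ T = F
d ↔ a = F ↔ T = F
¬(d ↔ a) = ¬F = T
¬(d ↔ a) → a = T → T = T
(((c ↔ a) ∨ b) ⊕ f) ↔ (¬(d ↔ a) → a) = F ↔ T = F
b → c = T → T = T
¬(b → c) = ¬T = F
¬(b → c) ∧ c = F ∧ T = F
(¬(b → c) ∧ c) → c = F → T = T
((¬(b → c) ∧ c) → c) ∧ a = T ∧ T = T
b → a = T → T = T
c ↔ (b → a) = T ↔ T = T
¬(c ↔ (b → a)) = ¬T = F
(((¬(b → c) ∧ c) → c) ∧ a) → ¬(c ↔ (b → a)) = T → F = F
f ∨ c = T ∨ T = T
((((¬(b → c) ∧ c) → c) ∧ a) → ¬(c ↔ (b → a))) ∧ (f ∨ c) = F ∧ T = F
((((c ↔ a) ∨ b) ⊕ f) ↔ (¬(d ↔ a) → a)) ⊕ (((((¬(b → c) ∧ c) → c) ∧ a) → ¬(c ↔ (b → a))) ∧ (f ∨ c)) = F ⊕ F = F
¬(f → d) ↔ (((((c ↔ a) ∨ b) ⊕ f) ↔ (¬(d ↔ a) → a)) ⊕ (((((¬(b → c) ∧ c) → c) ∧ a) → ¬(c ↔ (b → a))) ∧ (f ∨ c))) = T ↔ F = F

F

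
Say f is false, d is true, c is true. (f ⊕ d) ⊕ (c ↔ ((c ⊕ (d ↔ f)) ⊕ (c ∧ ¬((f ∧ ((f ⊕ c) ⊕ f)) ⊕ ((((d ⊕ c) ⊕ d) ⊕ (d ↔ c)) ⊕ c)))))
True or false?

f ⊕ d = False ⊕ True = True
d ↔ f = True ↔ False = False
c ⊕ (d ↔ f) = True ⊕ False = True
f ⊕ c = False ⊕ True = True
(f ⊕ c) ⊕ f = True ⊕ False = True
f ∧ ((f ⊕ c) ⊕ f) = False ∧ True = False
d ⊕ c = True ⊕ True = False
(d ⊕ c) ⊕ d = False ⊕ True = True
d ↔ c = True ↔ True = True
((d ⊕ c) ⊕ d) ⊕ (d ↔ c) = True ⊕ True = False
(((d ⊕ c) ⊕ d) ⊕ (d ↔ c)) ⊕ c = False ⊕ True = True
(f ∧ ((f ⊕ c) ⊕ f)) ⊕ ((((d ⊕ c) ⊕ d) ⊕ (d ↔ c)) ⊕ c) = False ⊕ True = True
¬((f ∧ ((f ⊕ c) ⊕ f)) ⊕ ((((d ⊕ c) ⊕ d) ⊕ (d ↔ c)) ⊕ c)) = ¬True = False
c ∧ ¬((f ∧ ((f ⊕ c) ⊕ f)) ⊕ ((((d ⊕ c) ⊕ d) ⊕ (d ↔ c)) ⊕ c)) = True ∧ False = False
(c ⊕ (d ↔ f)) ⊕ (c ∧ ¬((f ∧ ((f ⊕ c) ⊕ f)) ⊕ ((((d ⊕ c) ⊕ d) ⊕ (d ↔ c)) ⊕ c))) = True ⊕ False = True
c ↔ ((c ⊕ (d ↔ f)) ⊕ (c ∧ ¬((f ∧ ((f ⊕ c) ⊕ f)) ⊕ ((((d ⊕ c) ⊕ d) ⊕ (d ↔ c)) ⊕ c)))) = True ↔ True = True
(f ⊕ d) ⊕ (c ↔ ((c ⊕ (d ↔ f)) ⊕ (c ∧ ¬((f ∧ ((f ⊕ c) ⊕ f)) ⊕ ((((d ⊕ c) ⊕ d) ⊕ (d ↔ c)) ⊕ c))))) = True ⊕ True = False

False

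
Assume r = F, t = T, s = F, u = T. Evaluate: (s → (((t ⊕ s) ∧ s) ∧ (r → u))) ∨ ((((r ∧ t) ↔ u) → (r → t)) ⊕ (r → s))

T

Substituting r=F, t=T, s=F, u=T:
t ⊕ s = T ⊕ F = T
(t ⊕ s) ∧ s = T ∧ F = F
r → u = F → T = T
((t ⊕ s) ∧ s) ∧ (r → u) = F ∧ T = F
s → (((t ⊕ s) ∧ s) ∧ (r → u)) = F → F = T
r ∧ t = F ∧ T = F
(r ∧ t) ↔ u = F ↔ T = F
r → t = F → T = T
((r ∧ t) ↔ u) → (r → t) = F → T = T
r → s = F → F = T
(((r ∧ t) ↔ u) → (r → t)) ⊕ (r → s) = T ⊕ T = F
(s → (((t ⊕ s) ∧ s) ∧ (r → u))) ∨ ((((r ∧ t) ↔ u) → (r → t)) ⊕ (r → s)) = T ∨ F = T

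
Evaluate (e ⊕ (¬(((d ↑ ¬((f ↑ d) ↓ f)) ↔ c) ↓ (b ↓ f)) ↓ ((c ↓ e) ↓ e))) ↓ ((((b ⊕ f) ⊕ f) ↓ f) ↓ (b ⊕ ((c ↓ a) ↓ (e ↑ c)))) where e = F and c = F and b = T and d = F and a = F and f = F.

F

Substituting e=F, c=F, b=T, d=F, a=F, f=F:
f ↑ d = F ↑ F = T
(f ↑ d) ↓ f = T ↓ F = F
¬((f ↑ d) ↓ f) = ¬F = T
d ↑ ¬((f ↑ d) ↓ f) = F ↑ T = T
(d ↑ ¬((f ↑ d) ↓ f)) ↔ c = T ↔ F = F
b ↓ f = T ↓ F = F
((d ↑ ¬((f ↑ d) ↓ f)) ↔ c) ↓ (b ↓ f) = F ↓ F = T
¬(((d ↑ ¬((f ↑ d) ↓ f)) ↔ c) ↓ (b ↓ f)) = ¬T = F
c ↓ e = F ↓ F = T
(c ↓ e) ↓ e = T ↓ F = F
¬(((d ↑ ¬((f ↑ d) ↓ f)) ↔ c) ↓ (b ↓ f)) ↓ ((c ↓ e) ↓ e) = F ↓ F = T
e ⊕ (¬(((d ↑ ¬((f ↑ d) ↓ f)) ↔ c) ↓ (b ↓ f)) ↓ ((c ↓ e) ↓ e)) = F ⊕ T = T
b ⊕ f = T ⊕ F = T
(b ⊕ f) ⊕ f = T ⊕ F = T
((b ⊕ f) ⊕ f) ↓ f = T ↓ F = F
c ↓ a = F ↓ F = T
e ↑ c = F ↑ F = T
(c ↓ a) ↓ (e ↑ c) = T ↓ T = F
b ⊕ ((c ↓ a) ↓ (e ↑ c)) = T ⊕ F = T
(((b ⊕ f) ⊕ f) ↓ f) ↓ (b ⊕ ((c ↓ a) ↓ (e ↑ c))) = F ↓ T = F
(e ⊕ (¬(((d ↑ ¬((f ↑ d) ↓ f)) ↔ c) ↓ (b ↓ f)) ↓ ((c ↓ e) ↓ e))) ↓ ((((b ⊕ f) ⊕ f) ↓ f) ↓ (b ⊕ ((c ↓ a) ↓ (e ↑ c)))) = T ↓ F = F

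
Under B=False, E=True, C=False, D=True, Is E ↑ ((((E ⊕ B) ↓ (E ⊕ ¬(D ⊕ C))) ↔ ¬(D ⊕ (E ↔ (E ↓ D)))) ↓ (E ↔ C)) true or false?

E ⊕ B = True ⊕ False = True
D ⊕ C = True ⊕ False = True
¬(D ⊕ C) = ¬True = False
E ⊕ ¬(D ⊕ C) = True ⊕ False = True
(E ⊕ B) ↓ (E ⊕ ¬(D ⊕ C)) = True ↓ True = False
E ↓ D = True ↓ True = False
E ↔ (E ↓ D) = True ↔ False = False
D ⊕ (E ↔ (E ↓ D)) = True ⊕ False = True
¬(D ⊕ (E ↔ (E ↓ D))) = ¬True = False
((E ⊕ B) ↓ (E ⊕ ¬(D ⊕ C))) ↔ ¬(D ⊕ (E ↔ (E ↓ D))) = False ↔ False = True
E ↔ C = True ↔ False = False
(((E ⊕ B) ↓ (E ⊕ ¬(D ⊕ C))) ↔ ¬(D ⊕ (E ↔ (E ↓ D)))) ↓ (E ↔ C) = True ↓ False = False
E ↑ ((((E ⊕ B) ↓ (E ⊕ ¬(D ⊕ C))) ↔ ¬(D ⊕ (E ↔ (E ↓ D)))) ↓ (E ↔ C)) = True ↑ False = True

True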